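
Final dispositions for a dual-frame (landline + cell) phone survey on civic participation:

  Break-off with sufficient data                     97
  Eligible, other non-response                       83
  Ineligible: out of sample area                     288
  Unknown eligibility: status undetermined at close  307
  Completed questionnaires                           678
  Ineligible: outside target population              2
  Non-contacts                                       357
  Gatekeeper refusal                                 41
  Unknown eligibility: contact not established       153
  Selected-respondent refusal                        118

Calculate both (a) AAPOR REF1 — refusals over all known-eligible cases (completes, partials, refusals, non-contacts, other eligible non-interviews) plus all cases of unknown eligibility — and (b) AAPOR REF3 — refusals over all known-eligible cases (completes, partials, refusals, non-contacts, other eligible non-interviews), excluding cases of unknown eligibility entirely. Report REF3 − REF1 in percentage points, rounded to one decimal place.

Refusal or break-off = 41 + 118 = 159
Unknown if eligible = 153 + 307 = 460
Not eligible = 2 + 288 = 290
Top: 159
Denom: 678 + 97 + 159 + 357 + 83 + 460 = 1834
REF1 = 159 / 1834 = 0.0867
Denom: 678 + 97 + 159 + 357 + 83 = 1374
REF3 = 159 / 1374 = 0.1157
Difference = 11.57 − 8.67 = 2.90 percentage points

2.9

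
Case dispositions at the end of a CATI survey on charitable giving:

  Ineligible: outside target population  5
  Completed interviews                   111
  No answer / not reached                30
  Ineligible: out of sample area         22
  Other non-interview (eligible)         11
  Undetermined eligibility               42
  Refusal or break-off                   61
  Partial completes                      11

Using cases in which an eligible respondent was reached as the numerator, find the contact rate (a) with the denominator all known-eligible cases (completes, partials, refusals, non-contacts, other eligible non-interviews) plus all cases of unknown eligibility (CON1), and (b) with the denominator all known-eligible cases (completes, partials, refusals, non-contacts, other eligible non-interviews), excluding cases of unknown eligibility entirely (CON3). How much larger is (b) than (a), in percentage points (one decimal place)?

Out of scope = 5 + 22 = 27
Numerator → 111 + 11 + 61 + 11 = 194
Denominator → 111 + 11 + 61 + 30 + 11 + 42 = 266
CON1 = 194 / 266 = 0.7293
Denominator → 111 + 11 + 61 + 30 + 11 = 224
CON3 = 194 / 224 = 0.8661
Difference = 86.61 − 72.93 = 13.68 percentage points

13.7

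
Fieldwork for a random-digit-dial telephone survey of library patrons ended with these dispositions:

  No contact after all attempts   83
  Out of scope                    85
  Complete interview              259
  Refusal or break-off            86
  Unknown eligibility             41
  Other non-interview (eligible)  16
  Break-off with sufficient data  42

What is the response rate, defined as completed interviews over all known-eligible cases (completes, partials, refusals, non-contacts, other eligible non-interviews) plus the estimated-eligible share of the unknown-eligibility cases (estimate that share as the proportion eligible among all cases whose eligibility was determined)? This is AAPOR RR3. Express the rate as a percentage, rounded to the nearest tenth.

49.7%

Top → 259
Eligible (known) → 259 + 42 + 86 + 83 + 16 = 486
e = 486 / (486 + 85) = 486 / 571 = 0.8511
Eligible share of unknowns → 0.8511 × 41 = 34.90
Base → 486 + 34.90 = 520.90
RR3 = 259 / 520.90 = 0.4972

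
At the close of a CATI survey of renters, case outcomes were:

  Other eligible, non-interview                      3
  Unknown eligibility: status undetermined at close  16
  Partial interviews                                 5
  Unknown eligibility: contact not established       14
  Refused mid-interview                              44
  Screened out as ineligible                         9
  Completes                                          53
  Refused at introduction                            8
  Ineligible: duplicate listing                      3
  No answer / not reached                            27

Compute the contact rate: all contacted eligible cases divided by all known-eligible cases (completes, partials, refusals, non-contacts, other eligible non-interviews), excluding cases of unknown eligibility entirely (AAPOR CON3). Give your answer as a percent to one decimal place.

80.7%

Declined to participate = 8 + 44 = 52
Eligibility not determined = 14 + 16 = 30
Ineligible = 9 + 3 = 12
Numerator = 53 + 5 + 52 + 3 = 113
Base = 53 + 5 + 52 + 27 + 3 = 140
CON3 = 113 / 140 = 0.8071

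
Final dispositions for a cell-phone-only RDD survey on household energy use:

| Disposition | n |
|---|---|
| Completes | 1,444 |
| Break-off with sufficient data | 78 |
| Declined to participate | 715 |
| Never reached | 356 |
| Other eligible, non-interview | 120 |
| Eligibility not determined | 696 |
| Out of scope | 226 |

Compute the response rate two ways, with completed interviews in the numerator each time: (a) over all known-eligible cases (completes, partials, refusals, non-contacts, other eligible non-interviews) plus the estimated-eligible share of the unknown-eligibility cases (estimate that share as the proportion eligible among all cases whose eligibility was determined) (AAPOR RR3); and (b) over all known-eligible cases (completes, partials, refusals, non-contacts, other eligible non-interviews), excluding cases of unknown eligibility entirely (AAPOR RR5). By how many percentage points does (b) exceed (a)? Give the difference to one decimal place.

10.2

Numerator: 1444
Eligible (known): 1444 + 78 + 715 + 356 + 120 = 2713
e = 2713 / (2713 + 226) = 2713 / 2939 = 0.9231
Estimated eligible among unknowns: 0.9231 × 696 = 642.48
Base: 2713 + 642.48 = 3355.48
RR3 = 1444 / 3355.48 = 0.4303
Base: 1444 + 78 + 715 + 356 + 120 = 2713
RR5 = 1444 / 2713 = 0.5323
Difference = 53.23 − 43.03 = 10.20 percentage points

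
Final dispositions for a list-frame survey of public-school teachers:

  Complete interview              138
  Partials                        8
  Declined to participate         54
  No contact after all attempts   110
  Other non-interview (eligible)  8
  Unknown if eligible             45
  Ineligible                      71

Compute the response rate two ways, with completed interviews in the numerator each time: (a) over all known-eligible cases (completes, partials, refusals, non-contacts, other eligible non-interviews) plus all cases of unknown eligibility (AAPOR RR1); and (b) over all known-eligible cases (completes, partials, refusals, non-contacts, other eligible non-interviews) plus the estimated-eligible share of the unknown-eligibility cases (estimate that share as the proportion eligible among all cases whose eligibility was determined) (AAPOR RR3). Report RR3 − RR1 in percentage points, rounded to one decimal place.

Numerator = 138
Base = 138 + 8 + 54 + 110 + 8 + 45 = 363
RR1 = 138 / 363 = 0.3802
Determined eligible = 138 + 8 + 54 + 110 + 8 = 318
e = 318 / (318 + 71) = 318 / 389 = 0.8175
Eligible share of unknowns = 0.8175 × 45 = 36.79
Base = 318 + 36.79 = 354.79
RR3 = 138 / 354.79 = 0.3890
Difference = 38.90 − 38.02 = 0.88 percentage points

0.9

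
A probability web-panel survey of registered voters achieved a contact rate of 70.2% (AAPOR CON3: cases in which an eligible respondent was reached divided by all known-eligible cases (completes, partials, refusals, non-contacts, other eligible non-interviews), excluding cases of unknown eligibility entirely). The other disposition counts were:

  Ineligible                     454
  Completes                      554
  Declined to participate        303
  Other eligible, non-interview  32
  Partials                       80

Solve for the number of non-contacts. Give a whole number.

Top → 554 + 80 + 303 + 32 = 969
CON3 = 969 / D = 0.702
D = 969 / 0.702 = 1380.3
Other denominator terms total 969
non-contacts = 1380.3 − 969 ≈ 411

411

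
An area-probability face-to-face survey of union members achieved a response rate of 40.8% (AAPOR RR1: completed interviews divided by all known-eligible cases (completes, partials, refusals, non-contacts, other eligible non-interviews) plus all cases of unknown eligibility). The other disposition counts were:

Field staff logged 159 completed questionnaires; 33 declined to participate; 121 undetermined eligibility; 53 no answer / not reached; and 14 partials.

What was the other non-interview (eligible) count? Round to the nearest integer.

10

RR1 = 159 / D = 0.408
D = 159 / 0.408 = 389.7
Rest of base = 380
other non-interview (eligible) = 389.7 − 380 ≈ 10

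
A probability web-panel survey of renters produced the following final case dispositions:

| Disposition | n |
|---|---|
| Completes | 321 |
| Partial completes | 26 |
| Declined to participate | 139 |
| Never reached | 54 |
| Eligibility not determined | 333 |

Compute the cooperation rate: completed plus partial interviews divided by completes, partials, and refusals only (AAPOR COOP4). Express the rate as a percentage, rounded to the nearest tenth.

71.4%

Num → 321 + 26 = 347
Base → 321 + 26 + 139 = 486
COOP4 = 347 / 486 = 0.7140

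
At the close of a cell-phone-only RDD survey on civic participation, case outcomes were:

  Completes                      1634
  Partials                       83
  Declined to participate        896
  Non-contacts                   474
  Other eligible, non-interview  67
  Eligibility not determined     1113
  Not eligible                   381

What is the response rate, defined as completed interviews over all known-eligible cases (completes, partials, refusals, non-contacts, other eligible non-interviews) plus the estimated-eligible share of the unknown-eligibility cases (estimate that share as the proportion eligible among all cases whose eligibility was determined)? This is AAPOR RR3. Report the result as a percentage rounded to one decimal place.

39.4%

Num: 1634
Determined eligible: 1634 + 83 + 896 + 474 + 67 = 3154
e = 3154 / (3154 + 381) = 3154 / 3535 = 0.8922
Eligible share of unknowns: 0.8922 × 1113 = 993.02
Denom: 3154 + 993.02 = 4147.02
RR3 = 1634 / 4147.02 = 0.3940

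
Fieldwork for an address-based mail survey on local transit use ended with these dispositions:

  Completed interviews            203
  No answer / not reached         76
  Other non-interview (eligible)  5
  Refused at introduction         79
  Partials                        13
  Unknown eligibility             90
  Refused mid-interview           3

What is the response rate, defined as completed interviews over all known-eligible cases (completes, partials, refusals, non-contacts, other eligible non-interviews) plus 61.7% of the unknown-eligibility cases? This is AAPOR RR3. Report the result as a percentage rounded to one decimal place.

Refused = 79 + 3 = 82
Numerator: 203
Determined eligible: 203 + 13 + 82 + 76 + 5 = 379
e × U: 0.6170 × 90 = 55.53
Base: 379 + 55.53 = 434.53
RR3 = 203 / 434.53 = 0.4672

46.7%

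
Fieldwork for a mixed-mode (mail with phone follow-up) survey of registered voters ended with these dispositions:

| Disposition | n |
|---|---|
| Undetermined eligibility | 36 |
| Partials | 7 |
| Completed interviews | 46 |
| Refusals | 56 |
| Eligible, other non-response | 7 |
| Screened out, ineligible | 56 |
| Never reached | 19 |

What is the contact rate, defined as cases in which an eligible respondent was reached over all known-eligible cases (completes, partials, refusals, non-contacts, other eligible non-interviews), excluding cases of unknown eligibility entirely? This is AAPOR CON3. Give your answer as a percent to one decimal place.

85.9%

Num: 46 + 7 + 56 + 7 = 116
Denom: 46 + 7 + 56 + 19 + 7 = 135
CON3 = 116 / 135 = 0.8593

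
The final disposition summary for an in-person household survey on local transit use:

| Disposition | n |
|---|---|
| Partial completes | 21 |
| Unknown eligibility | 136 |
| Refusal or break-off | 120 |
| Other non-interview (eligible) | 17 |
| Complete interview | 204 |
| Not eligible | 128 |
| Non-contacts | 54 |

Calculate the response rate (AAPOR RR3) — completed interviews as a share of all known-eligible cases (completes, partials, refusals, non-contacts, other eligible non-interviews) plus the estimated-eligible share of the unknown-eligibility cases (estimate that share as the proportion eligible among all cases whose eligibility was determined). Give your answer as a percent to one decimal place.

39.2%

Num: 204
Eligible (known): 204 + 21 + 120 + 54 + 17 = 416
e = 416 / (416 + 128) = 416 / 544 = 0.7647
Estimated eligible among unknowns: 0.7647 × 136 = 104.00
Denom: 416 + 104.00 = 520.00
RR3 = 204 / 520.00 = 0.3923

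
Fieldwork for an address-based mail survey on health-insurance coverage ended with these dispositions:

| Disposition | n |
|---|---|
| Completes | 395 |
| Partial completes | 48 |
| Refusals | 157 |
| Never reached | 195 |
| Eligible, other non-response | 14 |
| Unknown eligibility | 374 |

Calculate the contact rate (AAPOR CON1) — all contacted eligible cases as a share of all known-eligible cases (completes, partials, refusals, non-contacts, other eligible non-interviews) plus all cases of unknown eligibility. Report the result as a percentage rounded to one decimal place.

51.9%

Numerator: 395 + 48 + 157 + 14 = 614
Denominator: 395 + 48 + 157 + 195 + 14 + 374 = 1183
CON1 = 614 / 1183 = 0.5190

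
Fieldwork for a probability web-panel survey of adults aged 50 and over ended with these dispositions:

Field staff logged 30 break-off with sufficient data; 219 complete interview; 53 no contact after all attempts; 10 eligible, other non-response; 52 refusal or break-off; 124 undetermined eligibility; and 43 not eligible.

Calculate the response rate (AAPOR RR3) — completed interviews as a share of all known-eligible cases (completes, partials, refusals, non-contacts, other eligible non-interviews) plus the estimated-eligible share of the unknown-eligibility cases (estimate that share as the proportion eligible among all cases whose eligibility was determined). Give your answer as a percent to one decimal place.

46.1%

Num: 219
Determined eligible: 219 + 30 + 52 + 53 + 10 = 364
e = 364 / (364 + 43) = 364 / 407 = 0.8943
e × U: 0.8943 × 124 = 110.89
Denominator: 364 + 110.89 = 474.89
RR3 = 219 / 474.89 = 0.4612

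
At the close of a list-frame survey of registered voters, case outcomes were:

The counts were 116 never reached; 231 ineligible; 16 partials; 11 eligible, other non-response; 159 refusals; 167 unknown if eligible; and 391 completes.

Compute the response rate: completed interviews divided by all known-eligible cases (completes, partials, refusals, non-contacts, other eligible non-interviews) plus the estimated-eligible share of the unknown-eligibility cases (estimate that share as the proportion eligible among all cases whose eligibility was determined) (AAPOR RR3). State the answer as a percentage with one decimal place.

Numerator = 391
Known eligible = 391 + 16 + 159 + 116 + 11 = 693
e = 693 / (693 + 231) = 693 / 924 = 0.7500
Estimated eligible among unknowns = 0.7500 × 167 = 125.25
Base = 693 + 125.25 = 818.25
RR3 = 391 / 818.25 = 0.4778

47.8%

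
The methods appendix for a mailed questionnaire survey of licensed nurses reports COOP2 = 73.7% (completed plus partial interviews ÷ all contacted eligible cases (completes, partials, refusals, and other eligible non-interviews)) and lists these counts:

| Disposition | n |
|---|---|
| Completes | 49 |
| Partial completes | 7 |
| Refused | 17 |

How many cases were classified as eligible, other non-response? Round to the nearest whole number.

Numerator = 49 + 7 = 56
COOP2 = 56 / D = 0.737
D = 56 / 0.737 = 76.0
Remaining denominator categories sum to 73
eligible, other non-response = 76.0 − 73 ≈ 3

3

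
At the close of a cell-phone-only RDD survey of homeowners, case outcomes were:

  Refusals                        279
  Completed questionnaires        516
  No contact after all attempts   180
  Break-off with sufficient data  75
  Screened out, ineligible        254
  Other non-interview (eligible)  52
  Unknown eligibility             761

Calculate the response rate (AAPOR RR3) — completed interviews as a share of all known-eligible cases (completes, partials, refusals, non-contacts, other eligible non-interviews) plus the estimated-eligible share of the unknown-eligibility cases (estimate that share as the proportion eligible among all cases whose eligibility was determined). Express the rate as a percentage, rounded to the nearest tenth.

30.0%

Numerator: 516
Known eligible: 516 + 75 + 279 + 180 + 52 = 1102
e = 1102 / (1102 + 254) = 1102 / 1356 = 0.8127
Eligible share of unknowns: 0.8127 × 761 = 618.46
Base: 1102 + 618.46 = 1720.46
RR3 = 516 / 1720.46 = 0.2999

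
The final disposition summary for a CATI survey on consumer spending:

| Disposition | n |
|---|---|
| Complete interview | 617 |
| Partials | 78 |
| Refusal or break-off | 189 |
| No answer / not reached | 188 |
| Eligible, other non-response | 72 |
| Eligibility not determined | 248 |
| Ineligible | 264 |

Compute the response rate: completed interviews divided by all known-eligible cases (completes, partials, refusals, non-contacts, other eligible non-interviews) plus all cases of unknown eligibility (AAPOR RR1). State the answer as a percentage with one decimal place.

44.3%

Numerator = 617
Denom = 617 + 78 + 189 + 188 + 72 + 248 = 1392
RR1 = 617 / 1392 = 0.4432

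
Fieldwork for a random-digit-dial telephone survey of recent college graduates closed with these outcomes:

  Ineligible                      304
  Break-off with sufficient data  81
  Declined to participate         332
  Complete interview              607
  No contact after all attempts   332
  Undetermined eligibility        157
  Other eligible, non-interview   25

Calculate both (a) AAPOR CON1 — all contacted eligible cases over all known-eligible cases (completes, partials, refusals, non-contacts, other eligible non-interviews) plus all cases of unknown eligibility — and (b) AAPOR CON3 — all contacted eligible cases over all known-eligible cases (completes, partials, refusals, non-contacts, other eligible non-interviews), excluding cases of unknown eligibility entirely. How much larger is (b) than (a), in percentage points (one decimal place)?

Num: 607 + 81 + 332 + 25 = 1045
Denom: 607 + 81 + 332 + 332 + 25 + 157 = 1534
CON1 = 1045 / 1534 = 0.6812
Denom: 607 + 81 + 332 + 332 + 25 = 1377
CON3 = 1045 / 1377 = 0.7589
Difference = 75.89 − 68.12 = 7.77 percentage points

7.8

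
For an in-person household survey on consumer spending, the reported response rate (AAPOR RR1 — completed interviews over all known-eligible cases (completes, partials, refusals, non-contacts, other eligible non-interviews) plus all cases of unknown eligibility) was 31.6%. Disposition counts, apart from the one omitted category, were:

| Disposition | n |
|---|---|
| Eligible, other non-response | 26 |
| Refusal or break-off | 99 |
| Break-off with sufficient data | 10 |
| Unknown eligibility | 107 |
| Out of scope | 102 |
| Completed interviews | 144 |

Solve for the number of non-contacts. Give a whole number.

RR1 = 144 / D = 0.316
D = 144 / 0.316 = 455.7
Rest of base = 386
non-contacts = 455.7 − 386 ≈ 70

70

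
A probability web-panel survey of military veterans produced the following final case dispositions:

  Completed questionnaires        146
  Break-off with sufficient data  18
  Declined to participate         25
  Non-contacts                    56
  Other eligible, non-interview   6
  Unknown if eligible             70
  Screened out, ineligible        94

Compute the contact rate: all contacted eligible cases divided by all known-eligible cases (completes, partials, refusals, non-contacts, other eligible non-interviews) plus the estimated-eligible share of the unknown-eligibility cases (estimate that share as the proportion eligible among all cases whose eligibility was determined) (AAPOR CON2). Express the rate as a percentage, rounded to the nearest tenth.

64.6%

Top → 146 + 18 + 25 + 6 = 195
Eligible (known) → 146 + 18 + 25 + 56 + 6 = 251
e = 251 / (251 + 94) = 251 / 345 = 0.7275
e × U → 0.7275 × 70 = 50.93
Denominator → 251 + 50.93 = 301.93
CON2 = 195 / 301.93 = 0.6458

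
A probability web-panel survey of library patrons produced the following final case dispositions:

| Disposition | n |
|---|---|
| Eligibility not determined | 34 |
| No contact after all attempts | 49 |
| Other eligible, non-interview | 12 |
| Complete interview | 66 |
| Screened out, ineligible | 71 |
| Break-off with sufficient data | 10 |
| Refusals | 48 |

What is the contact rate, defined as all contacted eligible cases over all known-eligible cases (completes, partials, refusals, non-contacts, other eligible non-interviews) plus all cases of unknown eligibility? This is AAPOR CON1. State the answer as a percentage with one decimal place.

62.1%

Num → 66 + 10 + 48 + 12 = 136
Denom → 66 + 10 + 48 + 49 + 12 + 34 = 219
CON1 = 136 / 219 = 0.6210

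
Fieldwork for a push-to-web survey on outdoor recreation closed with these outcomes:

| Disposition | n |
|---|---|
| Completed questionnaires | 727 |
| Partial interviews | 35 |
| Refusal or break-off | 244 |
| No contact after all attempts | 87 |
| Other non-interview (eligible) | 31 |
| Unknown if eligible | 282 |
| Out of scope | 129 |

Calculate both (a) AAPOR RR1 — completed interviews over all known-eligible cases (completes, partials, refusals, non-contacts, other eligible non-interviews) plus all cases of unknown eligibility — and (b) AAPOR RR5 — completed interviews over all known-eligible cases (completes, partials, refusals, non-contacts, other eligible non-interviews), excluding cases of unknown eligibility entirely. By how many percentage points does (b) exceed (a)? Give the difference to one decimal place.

Top: 727
Base: 727 + 35 + 244 + 87 + 31 + 282 = 1406
RR1 = 727 / 1406 = 0.5171
Base: 727 + 35 + 244 + 87 + 31 = 1124
RR5 = 727 / 1124 = 0.6468
Difference = 64.68 − 51.71 = 12.97 percentage points

13.0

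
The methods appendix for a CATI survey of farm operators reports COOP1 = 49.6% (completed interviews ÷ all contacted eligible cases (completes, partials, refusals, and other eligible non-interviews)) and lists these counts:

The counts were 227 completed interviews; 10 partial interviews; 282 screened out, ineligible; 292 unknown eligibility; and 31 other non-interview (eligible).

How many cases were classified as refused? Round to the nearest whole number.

COOP1 = 227 / D = 0.496
D = 227 / 0.496 = 457.7
Other denominator terms total 268
refused = 457.7 − 268 ≈ 190

190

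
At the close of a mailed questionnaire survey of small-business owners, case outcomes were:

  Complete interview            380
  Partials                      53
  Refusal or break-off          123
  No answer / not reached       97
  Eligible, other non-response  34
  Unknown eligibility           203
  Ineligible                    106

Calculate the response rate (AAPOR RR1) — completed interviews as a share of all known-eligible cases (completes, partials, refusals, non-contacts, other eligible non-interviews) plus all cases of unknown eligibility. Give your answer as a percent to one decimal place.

Numerator → 380
Base → 380 + 53 + 123 + 97 + 34 + 203 = 890
RR1 = 380 / 890 = 0.4270

42.7%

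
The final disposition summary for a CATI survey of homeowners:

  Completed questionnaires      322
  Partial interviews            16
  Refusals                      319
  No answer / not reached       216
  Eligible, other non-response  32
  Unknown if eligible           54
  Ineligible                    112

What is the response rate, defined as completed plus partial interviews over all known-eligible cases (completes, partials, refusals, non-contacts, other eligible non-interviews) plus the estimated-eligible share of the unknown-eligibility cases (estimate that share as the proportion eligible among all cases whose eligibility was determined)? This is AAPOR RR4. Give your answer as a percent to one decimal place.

Numerator = 322 + 16 = 338
Known eligible = 322 + 16 + 319 + 216 + 32 = 905
e = 905 / (905 + 112) = 905 / 1017 = 0.8899
Estimated eligible among unknowns = 0.8899 × 54 = 48.05
Base = 905 + 48.05 = 953.05
RR4 = 338 / 953.05 = 0.3547

35.5%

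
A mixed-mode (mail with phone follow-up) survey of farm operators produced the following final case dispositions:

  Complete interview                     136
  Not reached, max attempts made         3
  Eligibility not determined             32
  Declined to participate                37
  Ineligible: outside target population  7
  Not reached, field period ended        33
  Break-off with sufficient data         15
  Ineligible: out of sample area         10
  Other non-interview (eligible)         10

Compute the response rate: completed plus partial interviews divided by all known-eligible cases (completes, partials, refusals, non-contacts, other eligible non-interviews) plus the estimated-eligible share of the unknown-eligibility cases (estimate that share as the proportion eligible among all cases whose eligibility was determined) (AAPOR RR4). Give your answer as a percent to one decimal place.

No contact after all attempts = 33 + 3 = 36
Ineligible = 7 + 10 = 17
Numerator → 136 + 15 = 151
Known eligible → 136 + 15 + 37 + 36 + 10 = 234
e = 234 / (234 + 17) = 234 / 251 = 0.9323
Eligible share of unknowns → 0.9323 × 32 = 29.83
Base → 234 + 29.83 = 263.83
RR4 = 151 / 263.83 = 0.5723

57.2%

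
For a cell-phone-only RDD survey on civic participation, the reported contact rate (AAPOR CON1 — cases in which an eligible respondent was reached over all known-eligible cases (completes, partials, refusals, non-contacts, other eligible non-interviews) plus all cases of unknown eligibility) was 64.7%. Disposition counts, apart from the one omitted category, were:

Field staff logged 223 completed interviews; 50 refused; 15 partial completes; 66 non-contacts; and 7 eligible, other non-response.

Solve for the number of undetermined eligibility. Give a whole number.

Num → 223 + 15 + 50 + 7 = 295
CON1 = 295 / D = 0.647
D = 295 / 0.647 = 456.0
Rest of base = 361
undetermined eligibility = 456.0 − 361 ≈ 95

95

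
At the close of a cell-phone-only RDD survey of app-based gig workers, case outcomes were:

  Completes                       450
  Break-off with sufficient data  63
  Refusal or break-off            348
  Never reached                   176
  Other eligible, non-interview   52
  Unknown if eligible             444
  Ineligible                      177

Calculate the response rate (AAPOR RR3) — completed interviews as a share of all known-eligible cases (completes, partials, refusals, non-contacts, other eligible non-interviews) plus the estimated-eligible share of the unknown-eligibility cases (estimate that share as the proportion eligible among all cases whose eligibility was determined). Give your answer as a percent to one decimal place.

30.6%

Numerator → 450
Determined eligible → 450 + 63 + 348 + 176 + 52 = 1089
e = 1089 / (1089 + 177) = 1089 / 1266 = 0.8602
Estimated eligible among unknowns → 0.8602 × 444 = 381.93
Denom → 1089 + 381.93 = 1470.93
RR3 = 450 / 1470.93 = 0.3059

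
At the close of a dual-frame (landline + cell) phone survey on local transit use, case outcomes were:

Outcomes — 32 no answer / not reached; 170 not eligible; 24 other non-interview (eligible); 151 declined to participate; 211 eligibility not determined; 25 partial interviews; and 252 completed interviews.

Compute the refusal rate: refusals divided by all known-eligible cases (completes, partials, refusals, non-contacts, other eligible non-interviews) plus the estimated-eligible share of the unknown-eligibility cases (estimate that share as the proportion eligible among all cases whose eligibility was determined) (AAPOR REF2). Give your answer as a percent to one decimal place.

23.6%

Top = 151
Determined eligible = 252 + 25 + 151 + 32 + 24 = 484
e = 484 / (484 + 170) = 484 / 654 = 0.7401
e × U = 0.7401 × 211 = 156.16
Base = 484 + 156.16 = 640.16
REF2 = 151 / 640.16 = 0.2359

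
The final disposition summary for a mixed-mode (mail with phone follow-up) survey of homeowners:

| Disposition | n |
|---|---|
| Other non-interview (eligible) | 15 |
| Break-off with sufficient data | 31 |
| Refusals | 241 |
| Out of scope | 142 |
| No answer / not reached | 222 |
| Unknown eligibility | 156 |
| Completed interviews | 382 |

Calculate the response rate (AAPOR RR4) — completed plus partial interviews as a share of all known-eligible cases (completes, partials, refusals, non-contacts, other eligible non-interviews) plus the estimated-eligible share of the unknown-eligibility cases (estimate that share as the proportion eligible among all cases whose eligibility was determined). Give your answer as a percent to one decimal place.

40.3%

Numerator = 382 + 31 = 413
Determined eligible = 382 + 31 + 241 + 222 + 15 = 891
e = 891 / (891 + 142) = 891 / 1033 = 0.8625
Eligible share of unknowns = 0.8625 × 156 = 134.55
Base = 891 + 134.55 = 1025.55
RR4 = 413 / 1025.55 = 0.4027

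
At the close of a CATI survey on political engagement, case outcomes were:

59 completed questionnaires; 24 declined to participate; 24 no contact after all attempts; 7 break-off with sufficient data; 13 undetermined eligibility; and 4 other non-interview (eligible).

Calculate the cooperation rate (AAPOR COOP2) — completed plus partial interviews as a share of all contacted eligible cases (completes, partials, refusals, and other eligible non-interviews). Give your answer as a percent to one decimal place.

70.2%

Top = 59 + 7 = 66
Denom = 59 + 7 + 24 + 4 = 94
COOP2 = 66 / 94 = 0.7021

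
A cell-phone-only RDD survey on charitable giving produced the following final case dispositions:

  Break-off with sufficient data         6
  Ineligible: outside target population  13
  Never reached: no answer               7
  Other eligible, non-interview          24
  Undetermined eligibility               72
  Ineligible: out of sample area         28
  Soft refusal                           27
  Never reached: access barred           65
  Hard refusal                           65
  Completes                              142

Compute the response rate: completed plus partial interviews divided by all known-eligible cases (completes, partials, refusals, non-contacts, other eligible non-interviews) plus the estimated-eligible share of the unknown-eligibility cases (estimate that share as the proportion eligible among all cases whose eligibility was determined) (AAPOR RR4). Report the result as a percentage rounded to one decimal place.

Refusals = 65 + 27 = 92
Non-contacts = 7 + 65 = 72
Not eligible = 13 + 28 = 41
Numerator: 142 + 6 = 148
Determined eligible: 142 + 6 + 92 + 72 + 24 = 336
e = 336 / (336 + 41) = 336 / 377 = 0.8912
e × U: 0.8912 × 72 = 64.17
Base: 336 + 64.17 = 400.17
RR4 = 148 / 400.17 = 0.3698

37.0%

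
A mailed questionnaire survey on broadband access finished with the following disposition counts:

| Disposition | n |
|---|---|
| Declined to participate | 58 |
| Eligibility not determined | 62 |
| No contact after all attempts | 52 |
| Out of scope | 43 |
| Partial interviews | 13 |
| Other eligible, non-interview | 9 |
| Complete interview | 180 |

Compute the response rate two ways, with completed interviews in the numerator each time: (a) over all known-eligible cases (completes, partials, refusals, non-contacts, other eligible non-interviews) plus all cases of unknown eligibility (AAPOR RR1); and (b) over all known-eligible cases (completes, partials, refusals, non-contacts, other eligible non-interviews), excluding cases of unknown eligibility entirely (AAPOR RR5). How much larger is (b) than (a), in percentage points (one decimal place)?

Num → 180
Base → 180 + 13 + 58 + 52 + 9 + 62 = 374
RR1 = 180 / 374 = 0.4813
Base → 180 + 13 + 58 + 52 + 9 = 312
RR5 = 180 / 312 = 0.5769
Difference = 57.69 − 48.13 = 9.56 percentage points

9.6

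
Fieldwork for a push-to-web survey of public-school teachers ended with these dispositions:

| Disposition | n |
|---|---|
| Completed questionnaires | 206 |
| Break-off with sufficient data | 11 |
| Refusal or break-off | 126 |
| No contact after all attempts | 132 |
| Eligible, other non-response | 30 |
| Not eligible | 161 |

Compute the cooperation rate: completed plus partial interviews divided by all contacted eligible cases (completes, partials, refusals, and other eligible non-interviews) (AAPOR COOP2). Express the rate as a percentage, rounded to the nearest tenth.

58.2%

Num → 206 + 11 = 217
Denom → 206 + 11 + 126 + 30 = 373
COOP2 = 217 / 373 = 0.5818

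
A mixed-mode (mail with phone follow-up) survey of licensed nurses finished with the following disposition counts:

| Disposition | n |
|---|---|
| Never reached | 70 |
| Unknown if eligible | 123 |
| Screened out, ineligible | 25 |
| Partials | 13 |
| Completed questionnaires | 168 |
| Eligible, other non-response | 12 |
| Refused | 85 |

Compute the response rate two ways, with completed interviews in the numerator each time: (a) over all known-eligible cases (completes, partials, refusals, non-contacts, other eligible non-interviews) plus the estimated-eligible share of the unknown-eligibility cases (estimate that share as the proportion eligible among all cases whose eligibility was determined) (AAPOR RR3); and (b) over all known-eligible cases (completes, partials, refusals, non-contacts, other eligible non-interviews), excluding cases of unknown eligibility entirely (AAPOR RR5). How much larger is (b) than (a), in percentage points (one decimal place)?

Numerator: 168
Eligible (known): 168 + 13 + 85 + 70 + 12 = 348
e = 348 / (348 + 25) = 348 / 373 = 0.9330
Estimated eligible among unknowns: 0.9330 × 123 = 114.76
Denominator: 348 + 114.76 = 462.76
RR3 = 168 / 462.76 = 0.3630
Denominator: 168 + 13 + 85 + 70 + 12 = 348
RR5 = 168 / 348 = 0.4828
Difference = 48.28 − 36.30 = 11.98 percentage points

12.0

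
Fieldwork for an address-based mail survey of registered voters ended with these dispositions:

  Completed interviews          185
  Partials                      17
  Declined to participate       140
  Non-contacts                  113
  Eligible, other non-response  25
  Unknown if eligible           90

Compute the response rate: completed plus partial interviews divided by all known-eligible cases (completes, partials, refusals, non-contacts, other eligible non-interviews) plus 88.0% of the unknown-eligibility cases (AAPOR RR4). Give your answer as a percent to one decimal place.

36.1%

Numerator → 185 + 17 = 202
Determined eligible → 185 + 17 + 140 + 113 + 25 = 480
Estimated eligible among unknowns → 0.8800 × 90 = 79.20
Denom → 480 + 79.20 = 559.20
RR4 = 202 / 559.20 = 0.3612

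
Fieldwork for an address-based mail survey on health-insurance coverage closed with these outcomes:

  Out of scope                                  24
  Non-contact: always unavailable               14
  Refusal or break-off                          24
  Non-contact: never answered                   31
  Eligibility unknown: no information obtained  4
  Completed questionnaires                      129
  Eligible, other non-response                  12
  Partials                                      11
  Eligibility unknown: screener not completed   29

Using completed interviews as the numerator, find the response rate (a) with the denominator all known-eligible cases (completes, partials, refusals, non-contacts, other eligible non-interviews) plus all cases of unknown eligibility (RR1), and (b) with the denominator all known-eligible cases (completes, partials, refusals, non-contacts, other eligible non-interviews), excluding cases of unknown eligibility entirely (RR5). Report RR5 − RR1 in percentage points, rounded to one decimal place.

No contact after all attempts = 31 + 14 = 45
Unknown if eligible = 29 + 4 = 33
Numerator: 129
Denom: 129 + 11 + 24 + 45 + 12 + 33 = 254
RR1 = 129 / 254 = 0.5079
Denom: 129 + 11 + 24 + 45 + 12 = 221
RR5 = 129 / 221 = 0.5837
Difference = 58.37 − 50.79 = 7.58 percentage points

7.6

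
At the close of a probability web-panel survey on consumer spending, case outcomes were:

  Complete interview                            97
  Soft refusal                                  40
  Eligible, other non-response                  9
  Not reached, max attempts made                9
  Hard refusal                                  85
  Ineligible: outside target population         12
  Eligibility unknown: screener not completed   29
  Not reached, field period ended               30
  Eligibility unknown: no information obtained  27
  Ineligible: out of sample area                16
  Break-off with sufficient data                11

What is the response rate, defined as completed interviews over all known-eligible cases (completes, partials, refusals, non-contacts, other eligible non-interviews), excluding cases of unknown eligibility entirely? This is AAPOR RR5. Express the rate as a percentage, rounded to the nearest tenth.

Refused = 85 + 40 = 125
Never reached = 30 + 9 = 39
Eligibility not determined = 29 + 27 = 56
Ineligible = 12 + 16 = 28
Numerator → 97
Base → 97 + 11 + 125 + 39 + 9 = 281
RR5 = 97 / 281 = 0.3452

34.5%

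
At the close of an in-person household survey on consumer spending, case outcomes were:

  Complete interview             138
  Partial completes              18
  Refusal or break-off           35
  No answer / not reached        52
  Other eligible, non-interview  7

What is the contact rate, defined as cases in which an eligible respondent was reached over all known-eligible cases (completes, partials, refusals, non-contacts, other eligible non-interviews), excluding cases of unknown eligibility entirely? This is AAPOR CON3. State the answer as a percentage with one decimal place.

Numerator → 138 + 18 + 35 + 7 = 198
Denom → 138 + 18 + 35 + 52 + 7 = 250
CON3 = 198 / 250 = 0.7920

79.2%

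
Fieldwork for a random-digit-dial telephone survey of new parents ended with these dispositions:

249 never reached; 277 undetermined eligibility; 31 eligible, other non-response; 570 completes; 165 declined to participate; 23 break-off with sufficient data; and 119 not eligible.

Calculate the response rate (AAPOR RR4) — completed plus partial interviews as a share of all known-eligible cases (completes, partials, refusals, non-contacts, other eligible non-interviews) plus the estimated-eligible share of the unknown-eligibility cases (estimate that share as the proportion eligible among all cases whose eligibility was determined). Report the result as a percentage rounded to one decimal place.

Num → 570 + 23 = 593
Determined eligible → 570 + 23 + 165 + 249 + 31 = 1038
e = 1038 / (1038 + 119) = 1038 / 1157 = 0.8971
Estimated eligible among unknowns → 0.8971 × 277 = 248.50
Base → 1038 + 248.50 = 1286.50
RR4 = 593 / 1286.50 = 0.4609

46.1%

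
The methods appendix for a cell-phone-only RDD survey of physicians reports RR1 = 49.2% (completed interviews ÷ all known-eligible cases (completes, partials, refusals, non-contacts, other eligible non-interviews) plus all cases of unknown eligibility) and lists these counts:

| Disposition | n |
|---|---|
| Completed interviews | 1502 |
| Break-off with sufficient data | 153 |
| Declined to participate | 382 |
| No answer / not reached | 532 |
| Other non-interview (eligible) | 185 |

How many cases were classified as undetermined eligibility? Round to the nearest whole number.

299

RR1 = 1502 / D = 0.492
D = 1502 / 0.492 = 3052.8
Other denominator terms total 2754
undetermined eligibility = 3052.8 − 2754 ≈ 299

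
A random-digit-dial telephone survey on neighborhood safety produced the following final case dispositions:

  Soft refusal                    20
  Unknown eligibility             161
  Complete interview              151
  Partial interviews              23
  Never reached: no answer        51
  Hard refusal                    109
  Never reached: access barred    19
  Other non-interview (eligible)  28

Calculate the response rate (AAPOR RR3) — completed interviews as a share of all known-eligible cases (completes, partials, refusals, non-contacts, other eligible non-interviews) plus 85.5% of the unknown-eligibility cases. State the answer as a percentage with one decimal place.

Refused = 109 + 20 = 129
Non-contacts = 51 + 19 = 70
Num: 151
Determined eligible: 151 + 23 + 129 + 70 + 28 = 401
Estimated eligible among unknowns: 0.8550 × 161 = 137.66
Base: 401 + 137.66 = 538.66
RR3 = 151 / 538.66 = 0.2803

28.0%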